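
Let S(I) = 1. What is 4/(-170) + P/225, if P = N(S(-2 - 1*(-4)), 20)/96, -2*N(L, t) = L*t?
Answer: -881/36720 ≈ -0.023992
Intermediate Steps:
N(L, t) = -L*t/2
P = -5/48 (P = -½*1*20/96 = -10*1/96 = -5/48 ≈ -0.10417)
4/(-170) + P/225 = 4/(-170) - 5/48/225 = 4*(-1/170) - 5/48*1/225 = -2/85 - 1/2160 = -881/36720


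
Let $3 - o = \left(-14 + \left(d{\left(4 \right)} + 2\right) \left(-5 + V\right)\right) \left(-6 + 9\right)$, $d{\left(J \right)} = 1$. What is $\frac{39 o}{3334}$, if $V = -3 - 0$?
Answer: $\frac{4563}{3334} \approx 1.3686$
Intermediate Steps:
$V = -3$ ($V = -3 + 0 = -3$)
$o = 117$ ($o = 3 - \left(-14 + \left(1 + 2\right) \left(-5 - 3\right)\right) \left(-6 + 9\right) = 3 - \left(-14 + 3 \left(-8\right)\right) 3 = 3 - \left(-14 - 24\right) 3 = 3 - \left(-38\right) 3 = 3 - -114 = 3 + 114 = 117$)
$\frac{39 o}{3334} = \frac{39 \cdot 117}{3334} = 4563 \cdot \frac{1}{3334} = \frac{4563}{3334}$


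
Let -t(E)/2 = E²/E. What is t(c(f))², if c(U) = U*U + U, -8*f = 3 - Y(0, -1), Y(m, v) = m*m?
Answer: 225/1024 ≈ 0.21973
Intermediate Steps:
Y(m, v) = m²
f = -3/8 (f = -(3 - 1*0²)/8 = -(3 - 1*0)/8 = -(3 + 0)/8 = -⅛*3 = -3/8 ≈ -0.37500)
c(U) = U + U² (c(U) = U² + U = U + U²)
t(E) = -2*E (t(E) = -2*E²/E = -2*E)
t(c(f))² = (-(-3)*(1 - 3/8)/4)² = (-(-3)*5/(4*8))² = (-2*(-15/64))² = (15/32)² = 225/1024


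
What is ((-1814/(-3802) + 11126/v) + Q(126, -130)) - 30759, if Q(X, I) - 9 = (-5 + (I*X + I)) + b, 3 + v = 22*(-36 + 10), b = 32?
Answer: -51649840476/1093075 ≈ -47252.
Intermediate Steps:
v = -575 (v = -3 + 22*(-36 + 10) = -3 + 22*(-26) = -3 - 572 = -575)
Q(X, I) = 36 + I + I*X (Q(X, I) = 9 + ((-5 + (I*X + I)) + 32) = 9 + ((-5 + (I + I*X)) + 32) = 9 + ((-5 + I + I*X) + 32) = 9 + (27 + I + I*X) = 36 + I + I*X)
((-1814/(-3802) + 11126/v) + Q(126, -130)) - 30759 = ((-1814/(-3802) + 11126/(-575)) + (36 - 130 - 130*126)) - 30759 = ((-1814*(-1/3802) + 11126*(-1/575)) + (36 - 130 - 16380)) - 30759 = ((907/1901 - 11126/575) - 16474) - 30759 = (-20629001/1093075 - 16474) - 30759 = -18027946551/1093075 - 30759 = -51649840476/1093075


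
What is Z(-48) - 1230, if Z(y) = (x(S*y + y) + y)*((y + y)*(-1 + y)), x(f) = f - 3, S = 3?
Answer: -1144302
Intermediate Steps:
x(f) = -3 + f
Z(y) = 2*y*(-1 + y)*(-3 + 5*y) (Z(y) = ((-3 + (3*y + y)) + y)*((y + y)*(-1 + y)) = ((-3 + 4*y) + y)*((2*y)*(-1 + y)) = (-3 + 5*y)*(2*y*(-1 + y)) = 2*y*(-1 + y)*(-3 + 5*y))
Z(-48) - 1230 = 2*(-48)*(3 - 8*(-48) + 5*(-48)²) - 1230 = 2*(-48)*(3 + 384 + 5*2304) - 1230 = 2*(-48)*(3 + 384 + 11520) - 1230 = 2*(-48)*11907 - 1230 = -1143072 - 1230 = -1144302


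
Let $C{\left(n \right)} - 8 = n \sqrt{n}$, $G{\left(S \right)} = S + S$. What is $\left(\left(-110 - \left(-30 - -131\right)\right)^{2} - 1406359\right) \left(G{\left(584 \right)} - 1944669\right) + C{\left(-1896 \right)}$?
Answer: $2646733514846 - 3792 i \sqrt{474} \approx 2.6467 \cdot 10^{12} - 82558.0 i$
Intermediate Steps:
$G{\left(S \right)} = 2 S$
$C{\left(n \right)} = 8 + n^{\frac{3}{2}}$ ($C{\left(n \right)} = 8 + n \sqrt{n} = 8 + n^{\frac{3}{2}}$)
$\left(\left(-110 - \left(-30 - -131\right)\right)^{2} - 1406359\right) \left(G{\left(584 \right)} - 1944669\right) + C{\left(-1896 \right)} = \left(\left(-110 - \left(-30 - -131\right)\right)^{2} - 1406359\right) \left(2 \cdot 584 - 1944669\right) + \left(8 + \left(-1896\right)^{\frac{3}{2}}\right) = \left(\left(-110 - \left(-30 + 131\right)\right)^{2} - 1406359\right) \left(1168 - 1944669\right) + \left(8 - 3792 i \sqrt{474}\right) = \left(\left(-110 - 101\right)^{2} - 1406359\right) \left(-1943501\right) + \left(8 - 3792 i \sqrt{474}\right) = \left(\left(-211\right)^{2} - 1406359\right) \left(-1943501\right) + \left(8 - 3792 i \sqrt{474}\right) = \left(44521 - 1406359\right) \left(-1943501\right) + \left(8 - 3792 i \sqrt{474}\right) = \left(-1361838\right) \left(-1943501\right) + \left(8 - 3792 i \sqrt{474}\right) = 2646733514838 + \left(8 - 3792 i \sqrt{474}\right) = 2646733514846 - 3792 i \sqrt{474}$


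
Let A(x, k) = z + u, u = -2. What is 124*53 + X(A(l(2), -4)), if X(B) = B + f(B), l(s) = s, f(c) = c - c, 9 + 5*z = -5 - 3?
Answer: 32833/5 ≈ 6566.6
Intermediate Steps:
z = -17/5 (z = -9/5 + (-5 - 3)/5 = -9/5 + (⅕)*(-8) = -9/5 - 8/5 = -17/5 ≈ -3.4000)
f(c) = 0
A(x, k) = -27/5 (A(x, k) = -17/5 - 2 = -27/5)
X(B) = B (X(B) = B + 0 = B)
124*53 + X(A(l(2), -4)) = 124*53 - 27/5 = 6572 - 27/5 = 32833/5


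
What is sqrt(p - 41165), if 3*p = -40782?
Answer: I*sqrt(54759) ≈ 234.01*I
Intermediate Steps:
p = -13594 (p = (1/3)*(-40782) = -13594)
sqrt(p - 41165) = sqrt(-13594 - 41165) = sqrt(-54759) = I*sqrt(54759)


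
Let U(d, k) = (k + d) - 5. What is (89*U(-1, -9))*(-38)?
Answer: 50730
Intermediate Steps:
U(d, k) = -5 + d + k (U(d, k) = (d + k) - 5 = -5 + d + k)
(89*U(-1, -9))*(-38) = (89*(-5 - 1 - 9))*(-38) = (89*(-15))*(-38) = -1335*(-38) = 50730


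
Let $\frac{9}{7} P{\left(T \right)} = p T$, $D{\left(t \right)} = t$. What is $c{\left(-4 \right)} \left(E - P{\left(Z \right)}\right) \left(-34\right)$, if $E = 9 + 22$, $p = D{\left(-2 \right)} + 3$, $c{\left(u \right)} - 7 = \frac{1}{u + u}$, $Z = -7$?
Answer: $- \frac{76670}{9} \approx -8518.9$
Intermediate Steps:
$c{\left(u \right)} = 7 + \frac{1}{2 u}$ ($c{\left(u \right)} = 7 + \frac{1}{u + u} = 7 + \frac{1}{2 u}$)
$p = 1$ ($p = -2 + 3 = 1$)
$E = 31$
$P{\left(T \right)} = \frac{7 T}{9}$ ($P{\left(T \right)} = \frac{7 \cdot 1 T}{9} = \frac{7 T}{9}$)
$c{\left(-4 \right)} \left(E - P{\left(Z \right)}\right) \left(-34\right) = \left(7 + \frac{1}{2 \left(-4\right)}\right) \left(31 - \frac{7}{9} \left(-7\right)\right) \left(-34\right) = \left(7 + \frac{1}{2} \left(- \frac{1}{4}\right)\right) \left(31 - - \frac{49}{9}\right) \left(-34\right) = \left(7 - \frac{1}{8}\right) \left(31 + \frac{49}{9}\right) \left(-34\right) = \frac{55}{8} \cdot \frac{328}{9} \left(-34\right) = \frac{2255}{9} \left(-34\right) = - \frac{76670}{9}$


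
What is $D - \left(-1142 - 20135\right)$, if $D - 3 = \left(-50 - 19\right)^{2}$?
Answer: $26041$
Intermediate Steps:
$D = 4764$ ($D = 3 + \left(-50 - 19\right)^{2} = 3 + \left(-69\right)^{2} = 3 + 4761 = 4764$)
$D - \left(-1142 - 20135\right) = 4764 - \left(-1142 - 20135\right) = 4764 - -21277 = 4764 + 21277 = 26041$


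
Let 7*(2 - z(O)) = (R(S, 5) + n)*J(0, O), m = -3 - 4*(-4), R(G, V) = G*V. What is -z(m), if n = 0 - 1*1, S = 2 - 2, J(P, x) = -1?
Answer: -13/7 ≈ -1.8571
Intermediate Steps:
S = 0
n = -1 (n = 0 - 1 = -1)
m = 13 (m = -3 + 16 = 13)
z(O) = 13/7 (z(O) = 2 - (0*5 - 1)*(-1)/7 = 2 - (0 - 1)*(-1)/7 = 2 - (-1)*(-1)/7 = 2 - ⅐*1 = 2 - ⅐ = 13/7)
-z(m) = -1*13/7 = -13/7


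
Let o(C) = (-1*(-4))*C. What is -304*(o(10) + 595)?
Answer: -193040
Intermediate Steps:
o(C) = 4*C
-304*(o(10) + 595) = -304*(4*10 + 595) = -304*(40 + 595) = -304*635 = -193040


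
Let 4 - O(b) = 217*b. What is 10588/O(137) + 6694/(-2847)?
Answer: -229123186/84627075 ≈ -2.7074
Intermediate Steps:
O(b) = 4 - 217*b
10588/O(137) + 6694/(-2847) = 10588/(4 - 217*137) + 6694/(-2847) = 10588/(4 - 29729) + 6694*(-1/2847) = 10588/(-29725) - 6694/2847 = 10588*(-1/29725) - 6694/2847 = -10588/29725 - 6694/2847 = -229123186/84627075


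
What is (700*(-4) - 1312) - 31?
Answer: -4143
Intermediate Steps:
(700*(-4) - 1312) - 31 = (-2800 - 1312) - 31 = -4112 - 31 = -4143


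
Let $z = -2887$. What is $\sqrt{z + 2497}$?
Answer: $i \sqrt{390} \approx 19.748 i$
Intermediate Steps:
$\sqrt{z + 2497} = \sqrt{-2887 + 2497} = \sqrt{-390} = i \sqrt{390}$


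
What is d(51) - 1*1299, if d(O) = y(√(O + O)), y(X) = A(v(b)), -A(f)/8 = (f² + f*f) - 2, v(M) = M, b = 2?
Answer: -1347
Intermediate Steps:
A(f) = 16 - 16*f² (A(f) = -8*((f² + f*f) - 2) = -8*((f² + f²) - 2) = -8*(2*f² - 2) = -8*(-2 + 2*f²) = 16 - 16*f²)
y(X) = -48 (y(X) = 16 - 16*2² = 16 - 16*4 = 16 - 64 = -48)
d(O) = -48
d(51) - 1*1299 = -48 - 1*1299 = -48 - 1299 = -1347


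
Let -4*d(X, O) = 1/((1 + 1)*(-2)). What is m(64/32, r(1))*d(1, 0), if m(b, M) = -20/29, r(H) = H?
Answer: -5/116 ≈ -0.043103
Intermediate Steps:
m(b, M) = -20/29 (m(b, M) = -20*1/29 = -20/29)
d(X, O) = 1/16 (d(X, O) = -1/(4*(1 + 1)*(-2)) = -(-1)/(4*2*2) = -(-1)/(8*2) = -¼*(-¼) = 1/16)
m(64/32, r(1))*d(1, 0) = -20/29*1/16 = -5/116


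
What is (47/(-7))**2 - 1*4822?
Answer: -234069/49 ≈ -4776.9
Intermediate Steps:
(47/(-7))**2 - 1*4822 = (47*(-1/7))**2 - 4822 = (-47/7)**2 - 4822 = 2209/49 - 4822 = -234069/49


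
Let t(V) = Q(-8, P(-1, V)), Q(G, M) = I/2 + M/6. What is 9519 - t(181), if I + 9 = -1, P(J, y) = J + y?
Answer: 9494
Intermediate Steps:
I = -10 (I = -9 - 1 = -10)
Q(G, M) = -5 + M/6 (Q(G, M) = -10/2 + M/6 = -10*1/2 + M*(1/6) = -5 + M/6)
t(V) = -31/6 + V/6 (t(V) = -5 + (-1 + V)/6 = -5 + (-1/6 + V/6) = -31/6 + V/6)
9519 - t(181) = 9519 - (-31/6 + (1/6)*181) = 9519 - (-31/6 + 181/6) = 9519 - 1*25 = 9519 - 25 = 9494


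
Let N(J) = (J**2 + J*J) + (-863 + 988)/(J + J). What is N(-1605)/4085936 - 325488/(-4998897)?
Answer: 1932026969808259/1456995689164896 ≈ 1.3260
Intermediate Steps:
N(J) = 2*J**2 + 125/(2*J) (N(J) = (J**2 + J**2) + 125/((2*J)) = 2*J**2 + 125*(1/(2*J)) = 2*J**2 + 125/(2*J))
N(-1605)/4085936 - 325488/(-4998897) = ((1/2)*(125 + 4*(-1605)**3)/(-1605))/4085936 - 325488/(-4998897) = ((1/2)*(-1/1605)*(125 + 4*(-4134520125)))*(1/4085936) - 325488*(-1/4998897) = ((1/2)*(-1/1605)*(125 - 16538080500))*(1/4085936) + 108496/1666299 = ((1/2)*(-1/1605)*(-16538080375))*(1/4085936) + 108496/1666299 = (3307616075/642)*(1/4085936) + 108496/1666299 = 3307616075/2623170912 + 108496/1666299 = 1932026969808259/1456995689164896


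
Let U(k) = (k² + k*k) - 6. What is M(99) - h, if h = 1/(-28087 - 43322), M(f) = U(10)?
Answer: 13853347/71409 ≈ 194.00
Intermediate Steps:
U(k) = -6 + 2*k² (U(k) = (k² + k²) - 6 = 2*k² - 6 = -6 + 2*k²)
M(f) = 194 (M(f) = -6 + 2*10² = -6 + 2*100 = -6 + 200 = 194)
h = -1/71409 (h = 1/(-71409) = -1/71409 ≈ -1.4004e-5)
M(99) - h = 194 - 1*(-1/71409) = 194 + 1/71409 = 13853347/71409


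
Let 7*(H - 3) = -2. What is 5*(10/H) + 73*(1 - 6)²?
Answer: 35025/19 ≈ 1843.4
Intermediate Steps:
H = 19/7 (H = 3 + (⅐)*(-2) = 3 - 2/7 = 19/7 ≈ 2.7143)
5*(10/H) + 73*(1 - 6)² = 5*(10/(19/7)) + 73*(1 - 6)² = 5*(10*(7/19)) + 73*(-5)² = 5*(70/19) + 73*25 = 350/19 + 1825 = 35025/19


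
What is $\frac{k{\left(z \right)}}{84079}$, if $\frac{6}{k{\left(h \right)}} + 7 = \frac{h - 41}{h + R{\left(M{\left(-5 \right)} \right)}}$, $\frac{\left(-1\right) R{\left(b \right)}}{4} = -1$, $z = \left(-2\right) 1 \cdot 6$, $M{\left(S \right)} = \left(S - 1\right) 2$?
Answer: $- \frac{16}{84079} \approx -0.0001903$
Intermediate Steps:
$M{\left(S \right)} = -2 + 2 S$ ($M{\left(S \right)} = \left(-1 + S\right) 2 = -2 + 2 S$)
$z = -12$ ($z = \left(-2\right) 6 = -12$)
$R{\left(b \right)} = 4$ ($R{\left(b \right)} = \left(-4\right) \left(-1\right) = 4$)
$k{\left(h \right)} = \frac{6}{-7 + \frac{-41 + h}{4 + h}}$ ($k{\left(h \right)} = \frac{6}{-7 + \frac{h - 41}{h + 4}} = \frac{6}{-7 + \frac{-41 + h}{4 + h}}$)
$\frac{k{\left(z \right)}}{84079} = \frac{2 \frac{1}{23 + 2 \left(-12\right)} \left(-4 - -12\right)}{84079} = \frac{2 \left(-4 + 12\right)}{23 - 24} \cdot \frac{1}{84079} = 2 \frac{1}{-1} \cdot 8 \cdot \frac{1}{84079} = 2 \left(-1\right) 8 \cdot \frac{1}{84079} = \left(-16\right) \frac{1}{84079} = - \frac{16}{84079}$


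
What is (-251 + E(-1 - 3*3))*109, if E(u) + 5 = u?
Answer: -28994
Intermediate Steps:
E(u) = -5 + u
(-251 + E(-1 - 3*3))*109 = (-251 + (-5 + (-1 - 3*3)))*109 = (-251 + (-5 + (-1 - 9)))*109 = (-251 + (-5 - 10))*109 = (-251 - 15)*109 = -266*109 = -28994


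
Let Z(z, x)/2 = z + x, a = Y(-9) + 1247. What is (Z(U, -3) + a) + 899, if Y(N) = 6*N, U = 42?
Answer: 2170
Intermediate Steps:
a = 1193 (a = 6*(-9) + 1247 = -54 + 1247 = 1193)
Z(z, x) = 2*x + 2*z (Z(z, x) = 2*(z + x) = 2*(x + z) = 2*x + 2*z)
(Z(U, -3) + a) + 899 = ((2*(-3) + 2*42) + 1193) + 899 = ((-6 + 84) + 1193) + 899 = (78 + 1193) + 899 = 1271 + 899 = 2170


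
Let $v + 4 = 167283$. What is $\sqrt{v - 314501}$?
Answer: $3 i \sqrt{16358} \approx 383.7 i$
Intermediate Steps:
$v = 167279$ ($v = -4 + 167283 = 167279$)
$\sqrt{v - 314501} = \sqrt{167279 - 314501} = \sqrt{-147222} = 3 i \sqrt{16358}$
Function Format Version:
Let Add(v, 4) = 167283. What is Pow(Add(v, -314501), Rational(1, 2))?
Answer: Mul(3, I, Pow(16358, Rational(1, 2))) ≈ Mul(383.70, I)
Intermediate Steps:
v = 167279 (v = Add(-4, 167283) = 167279)
Pow(Add(v, -314501), Rational(1, 2)) = Pow(Add(167279, -314501), Rational(1, 2)) = Pow(-147222, Rational(1, 2)) = Mul(3, I, Pow(16358, Rational(1, 2)))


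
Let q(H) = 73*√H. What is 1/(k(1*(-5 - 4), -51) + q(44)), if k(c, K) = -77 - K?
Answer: 13/116900 + 73*√11/116900 ≈ 0.0021823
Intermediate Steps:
1/(k(1*(-5 - 4), -51) + q(44)) = 1/((-77 - 1*(-51)) + 73*√44) = 1/((-77 + 51) + 73*(2*√11)) = 1/(-26 + 146*√11)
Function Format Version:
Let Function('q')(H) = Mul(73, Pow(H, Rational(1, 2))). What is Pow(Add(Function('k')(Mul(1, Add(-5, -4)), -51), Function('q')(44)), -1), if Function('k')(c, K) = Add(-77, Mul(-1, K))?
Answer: Add(Rational(13, 116900), Mul(Rational(73, 116900), Pow(11, Rational(1, 2)))) ≈ 0.0021823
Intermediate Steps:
Pow(Add(Function('k')(Mul(1, Add(-5, -4)), -51), Function('q')(44)), -1) = Pow(Add(Add(-77, Mul(-1, -51)), Mul(73, Pow(44, Rational(1, 2)))), -1) = Pow(Add(Add(-77, 51), Mul(73, Mul(2, Pow(11, Rational(1, 2))))), -1) = Pow(Add(-26, Mul(146, Pow(11, Rational(1, 2)))), -1)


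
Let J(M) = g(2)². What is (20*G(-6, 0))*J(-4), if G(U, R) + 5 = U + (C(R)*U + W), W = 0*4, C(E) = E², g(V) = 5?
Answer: -5500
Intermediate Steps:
J(M) = 25 (J(M) = 5² = 25)
W = 0
G(U, R) = -5 + U + U*R² (G(U, R) = -5 + (U + (R²*U + 0)) = -5 + (U + (U*R² + 0)) = -5 + (U + U*R²) = -5 + U + U*R²)
(20*G(-6, 0))*J(-4) = (20*(-5 - 6 - 6*0²))*25 = (20*(-5 - 6 - 6*0))*25 = (20*(-5 - 6 + 0))*25 = (20*(-11))*25 = -220*25 = -5500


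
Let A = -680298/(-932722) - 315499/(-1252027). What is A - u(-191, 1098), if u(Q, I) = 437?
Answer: -5195709922373/11916256403 ≈ -436.02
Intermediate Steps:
A = 11694125738/11916256403 (A = -680298*(-1/932722) - 315499*(-1/1252027) = 340149/466361 + 315499/1252027 = 11694125738/11916256403 ≈ 0.98136)
A - u(-191, 1098) = 11694125738/11916256403 - 1*437 = 11694125738/11916256403 - 437 = -5195709922373/11916256403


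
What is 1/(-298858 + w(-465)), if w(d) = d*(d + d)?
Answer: 1/133592 ≈ 7.4855e-6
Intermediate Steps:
w(d) = 2*d² (w(d) = d*(2*d) = 2*d²)
1/(-298858 + w(-465)) = 1/(-298858 + 2*(-465)²) = 1/(-298858 + 2*216225) = 1/(-298858 + 432450) = 1/133592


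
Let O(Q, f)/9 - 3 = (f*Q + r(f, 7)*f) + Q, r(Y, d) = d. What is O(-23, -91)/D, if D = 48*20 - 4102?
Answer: -6462/1571 ≈ -4.1133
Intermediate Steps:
D = -3142 (D = 960 - 4102 = -3142)
O(Q, f) = 27 + 9*Q + 63*f + 9*Q*f (O(Q, f) = 27 + 9*((f*Q + 7*f) + Q) = 27 + 9*((Q*f + 7*f) + Q) = 27 + 9*((7*f + Q*f) + Q) = 27 + 9*(Q + 7*f + Q*f) = 27 + (9*Q + 63*f + 9*Q*f) = 27 + 9*Q + 63*f + 9*Q*f)
O(-23, -91)/D = (27 + 9*(-23) + 63*(-91) + 9*(-23)*(-91))/(-3142) = (27 - 207 - 5733 + 18837)*(-1/3142) = 12924*(-1/3142) = -6462/1571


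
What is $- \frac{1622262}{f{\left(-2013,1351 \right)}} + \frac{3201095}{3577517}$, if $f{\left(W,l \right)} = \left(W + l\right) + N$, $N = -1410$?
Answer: $\frac{2905151276147}{3706307612} \approx 783.84$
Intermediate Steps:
$f{\left(W,l \right)} = -1410 + W + l$ ($f{\left(W,l \right)} = \left(W + l\right) - 1410 = -1410 + W + l$)
$- \frac{1622262}{f{\left(-2013,1351 \right)}} + \frac{3201095}{3577517} = - \frac{1622262}{-1410 - 2013 + 1351} + \frac{3201095}{3577517} = - \frac{1622262}{-2072} + 3201095 \cdot \frac{1}{3577517} = \left(-1622262\right) \left(- \frac{1}{2072}\right) + \frac{3201095}{3577517} = \frac{811131}{1036} + \frac{3201095}{3577517} = \frac{2905151276147}{3706307612}$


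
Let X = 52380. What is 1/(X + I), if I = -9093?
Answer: 1/43287 ≈ 2.3102e-5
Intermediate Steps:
1/(X + I) = 1/(52380 - 9093) = 1/43287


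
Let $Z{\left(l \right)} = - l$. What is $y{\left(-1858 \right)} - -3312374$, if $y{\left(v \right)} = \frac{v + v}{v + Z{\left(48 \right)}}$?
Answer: $\frac{3156694280}{953} \approx 3.3124 \cdot 10^{6}$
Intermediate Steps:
$y{\left(v \right)} = \frac{2 v}{-48 + v}$ ($y{\left(v \right)} = \frac{v + v}{v - 48} = \frac{2 v}{v - 48} = \frac{2 v}{-48 + v}$)
$y{\left(-1858 \right)} - -3312374 = 2 \left(-1858\right) \frac{1}{-48 - 1858} - -3312374 = 2 \left(-1858\right) \frac{1}{-1906} + 3312374 = 2 \left(-1858\right) \left(- \frac{1}{1906}\right) + 3312374 = \frac{1858}{953} + 3312374 = \frac{3156694280}{953}$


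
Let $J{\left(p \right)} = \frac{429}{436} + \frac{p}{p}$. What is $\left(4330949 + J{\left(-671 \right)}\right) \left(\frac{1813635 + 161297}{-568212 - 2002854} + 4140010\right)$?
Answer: $\frac{837477312961266073538}{46707699} \approx 1.793 \cdot 10^{13}$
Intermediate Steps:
$J{\left(p \right)} = \frac{865}{436}$ ($J{\left(p \right)} = 429 \cdot \frac{1}{436} + 1 = \frac{429}{436} + 1 = \frac{865}{436}$)
$\left(4330949 + J{\left(-671 \right)}\right) \left(\frac{1813635 + 161297}{-568212 - 2002854} + 4140010\right) = \left(4330949 + \frac{865}{436}\right) \left(\frac{1813635 + 161297}{-568212 - 2002854} + 4140010\right) = \frac{1888294629 \left(\frac{1974932}{-2571066} + 4140010\right)}{436} = \frac{1888294629 \left(1974932 \left(- \frac{1}{2571066}\right) + 4140010\right)}{436} = \frac{1888294629 \left(- \frac{987466}{1285533} + 4140010\right)}{436} = \frac{1888294629}{436} \cdot \frac{5322118487864}{1285533} = \frac{837477312961266073538}{46707699}$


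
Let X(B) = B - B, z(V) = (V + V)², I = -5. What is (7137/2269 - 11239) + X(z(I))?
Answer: -25494154/2269 ≈ -11236.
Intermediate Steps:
z(V) = 4*V² (z(V) = (2*V)² = 4*V²)
X(B) = 0
(7137/2269 - 11239) + X(z(I)) = (7137/2269 - 11239) + 0 = -25494154/2269 + 0 = -25494154/2269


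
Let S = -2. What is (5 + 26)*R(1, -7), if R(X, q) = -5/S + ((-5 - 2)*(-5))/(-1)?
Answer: -2015/2 ≈ -1007.5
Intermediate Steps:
R(X, q) = -65/2 (R(X, q) = -5/(-2) + ((-5 - 2)*(-5))/(-1) = -5*(-1/2) - 7*(-5)*(-1) = 5/2 + 35*(-1) = 5/2 - 35 = -65/2)
(5 + 26)*R(1, -7) = (5 + 26)*(-65/2) = 31*(-65/2) = -2015/2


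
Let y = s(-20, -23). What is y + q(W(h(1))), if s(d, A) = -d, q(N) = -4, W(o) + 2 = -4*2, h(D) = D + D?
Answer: 16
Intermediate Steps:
h(D) = 2*D
W(o) = -10 (W(o) = -2 - 4*2 = -2 - 8 = -10)
y = 20 (y = -1*(-20) = 20)
y + q(W(h(1))) = 20 - 4 = 16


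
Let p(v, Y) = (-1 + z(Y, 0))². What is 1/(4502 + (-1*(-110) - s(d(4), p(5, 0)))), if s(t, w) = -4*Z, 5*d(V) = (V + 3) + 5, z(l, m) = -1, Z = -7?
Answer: 1/4584 ≈ 0.00021815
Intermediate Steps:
d(V) = 8/5 + V/5 (d(V) = ((V + 3) + 5)/5 = ((3 + V) + 5)/5 = (8 + V)/5 = 8/5 + V/5)
p(v, Y) = 4 (p(v, Y) = (-1 - 1)² = (-2)² = 4)
s(t, w) = 28 (s(t, w) = -4*(-7) = 28)
1/(4502 + (-1*(-110) - s(d(4), p(5, 0)))) = 1/(4502 + (-1*(-110) - 1*28)) = 1/(4502 + (110 - 28)) = 1/(4502 + 82) = 1/4584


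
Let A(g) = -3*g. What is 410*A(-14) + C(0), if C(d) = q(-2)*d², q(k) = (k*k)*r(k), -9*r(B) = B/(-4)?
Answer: 17220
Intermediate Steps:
r(B) = B/36 (r(B) = -B/(9*(-4)) = -B*(-1)/(9*4) = -(-1)*B/36 = B/36)
q(k) = k³/36 (q(k) = (k*k)*(k/36) = k²*(k/36) = k³/36)
C(d) = -2*d²/9 (C(d) = ((1/36)*(-2)³)*d² = ((1/36)*(-8))*d² = -2*d²/9)
410*A(-14) + C(0) = 410*(-3*(-14)) - 2/9*0² = 410*42 - 2/9*0 = 17220 + 0 = 17220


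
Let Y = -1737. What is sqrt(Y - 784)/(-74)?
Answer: -I*sqrt(2521)/74 ≈ -0.67851*I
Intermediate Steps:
sqrt(Y - 784)/(-74) = sqrt(-1737 - 784)/(-74) = sqrt(-2521)*(-1/74) = (I*sqrt(2521))*(-1/74) = -I*sqrt(2521)/74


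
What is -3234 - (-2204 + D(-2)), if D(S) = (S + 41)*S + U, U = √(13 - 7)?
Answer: -952 - √6 ≈ -954.45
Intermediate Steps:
U = √6 ≈ 2.4495
D(S) = √6 + S*(41 + S) (D(S) = (S + 41)*S + √6 = (41 + S)*S + √6 = S*(41 + S) + √6 = √6 + S*(41 + S))
-3234 - (-2204 + D(-2)) = -3234 - (-2204 + (√6 + (-2)² + 41*(-2))) = -3234 - (-2204 + (√6 + 4 - 82)) = -3234 - (-2204 + (-78 + √6)) = -3234 - (-2282 + √6) = -3234 + (2282 - √6) = -952 - √6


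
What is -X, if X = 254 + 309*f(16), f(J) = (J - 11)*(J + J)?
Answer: -49694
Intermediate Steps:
f(J) = 2*J*(-11 + J) (f(J) = (-11 + J)*(2*J) = 2*J*(-11 + J))
X = 49694 (X = 254 + 309*(2*16*(-11 + 16)) = 254 + 309*(2*16*5) = 254 + 309*160 = 254 + 49440 = 49694)
-X = -1*49694 = -49694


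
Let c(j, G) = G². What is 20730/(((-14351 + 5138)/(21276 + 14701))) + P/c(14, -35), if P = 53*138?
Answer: -304513849456/3761975 ≈ -80945.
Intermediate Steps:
P = 7314
20730/(((-14351 + 5138)/(21276 + 14701))) + P/c(14, -35) = 20730/(((-14351 + 5138)/(21276 + 14701))) + 7314/((-35)²) = 20730/((-9213/35977)) + 7314/1225 = 20730/((-9213*1/35977)) + 7314*(1/1225) = 20730/(-9213/35977) + 7314/1225 = 20730*(-35977/9213) + 7314/1225 = -248601070/3071 + 7314/1225 = -304513849456/3761975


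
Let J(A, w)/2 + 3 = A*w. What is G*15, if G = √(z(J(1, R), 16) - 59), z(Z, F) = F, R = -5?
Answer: 15*I*√43 ≈ 98.362*I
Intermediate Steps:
J(A, w) = -6 + 2*A*w (J(A, w) = -6 + 2*(A*w) = -6 + 2*A*w)
G = I*√43 (G = √(16 - 59) = √(-43) = I*√43 ≈ 6.5574*I)
G*15 = (I*√43)*15 = 15*I*√43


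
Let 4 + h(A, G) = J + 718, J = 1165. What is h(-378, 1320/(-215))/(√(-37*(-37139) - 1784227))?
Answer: -1879*I*√102521/205042 ≈ -2.9342*I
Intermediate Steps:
h(A, G) = 1879 (h(A, G) = -4 + (1165 + 718) = -4 + 1883 = 1879)
h(-378, 1320/(-215))/(√(-37*(-37139) - 1784227)) = 1879/(√(-37*(-37139) - 1784227)) = 1879/(√(1374143 - 1784227)) = 1879/(√(-410084)) = 1879/((2*I*√102521)) = 1879*(-I*√102521/205042) = -1879*I*√102521/205042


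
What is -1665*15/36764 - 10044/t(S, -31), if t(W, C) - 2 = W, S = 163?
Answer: -124459497/2022020 ≈ -61.552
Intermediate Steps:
t(W, C) = 2 + W
-1665*15/36764 - 10044/t(S, -31) = -1665*15/36764 - 10044/(2 + 163) = -24975*1/36764 - 10044/165 = -24975/36764 - 10044*1/165 = -24975/36764 - 3348/55 = -124459497/2022020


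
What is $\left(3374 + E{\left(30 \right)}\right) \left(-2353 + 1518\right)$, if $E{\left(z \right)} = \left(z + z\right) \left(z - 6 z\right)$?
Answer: $4697710$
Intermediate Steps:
$E{\left(z \right)} = - 10 z^{2}$ ($E{\left(z \right)} = 2 z \left(- 5 z\right) = - 10 z^{2}$)
$\left(3374 + E{\left(30 \right)}\right) \left(-2353 + 1518\right) = \left(3374 - 10 \cdot 30^{2}\right) \left(-2353 + 1518\right) = \left(3374 - 9000\right) \left(-835\right) = \left(-5626\right) \left(-835\right) = 4697710$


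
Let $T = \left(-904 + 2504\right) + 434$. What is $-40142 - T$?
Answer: $-42176$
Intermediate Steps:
$T = 2034$ ($T = 1600 + 434 = 2034$)
$-40142 - T = -40142 - 2034 = -42176$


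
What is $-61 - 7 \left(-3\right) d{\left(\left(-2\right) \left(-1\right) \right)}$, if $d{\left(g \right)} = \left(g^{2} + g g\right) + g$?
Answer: $149$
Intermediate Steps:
$d{\left(g \right)} = g + 2 g^{2}$ ($d{\left(g \right)} = \left(g^{2} + g^{2}\right) + g = 2 g^{2} + g = g + 2 g^{2}$)
$-61 - 7 \left(-3\right) d{\left(\left(-2\right) \left(-1\right) \right)} = -61 - 7 \left(-3\right) \left(-2\right) \left(-1\right) \left(1 + 2 \left(\left(-2\right) \left(-1\right)\right)\right) = -61 - - 21 \cdot 2 \left(1 + 2 \cdot 2\right) = -61 - - 21 \cdot 2 \left(1 + 4\right) = -61 - - 21 \cdot 2 \cdot 5 = -61 - \left(-21\right) 10 = -61 - -210 = -61 + 210 = 149$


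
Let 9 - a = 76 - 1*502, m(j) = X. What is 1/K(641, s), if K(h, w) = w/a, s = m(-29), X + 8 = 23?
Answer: 29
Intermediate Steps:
X = 15 (X = -8 + 23 = 15)
m(j) = 15
a = 435 (a = 9 - (76 - 1*502) = 9 - (76 - 502) = 9 - 1*(-426) = 9 + 426 = 435)
s = 15
K(h, w) = w/435
1/K(641, s) = 1/((1/435)*15) = 1/(1/29) = 29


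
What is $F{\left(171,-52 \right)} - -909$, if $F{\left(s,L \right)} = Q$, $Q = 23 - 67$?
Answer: $865$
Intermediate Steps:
$Q = -44$
$F{\left(s,L \right)} = -44$
$F{\left(171,-52 \right)} - -909 = -44 - -909 = -44 + 909 = 865$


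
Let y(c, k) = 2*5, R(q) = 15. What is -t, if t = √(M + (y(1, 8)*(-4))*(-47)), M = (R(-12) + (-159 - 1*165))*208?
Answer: -2*I*√15598 ≈ -249.78*I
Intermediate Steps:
y(c, k) = 10
M = -64272 (M = (15 + (-159 - 1*165))*208 = (15 + (-159 - 165))*208 = (15 - 324)*208 = -309*208 = -64272)
t = 2*I*√15598 (t = √(-64272 + (10*(-4))*(-47)) = √(-64272 - 40*(-47)) = √(-64272 + 1880) = √(-62392) = 2*I*√15598 ≈ 249.78*I)
-t = -2*I*√15598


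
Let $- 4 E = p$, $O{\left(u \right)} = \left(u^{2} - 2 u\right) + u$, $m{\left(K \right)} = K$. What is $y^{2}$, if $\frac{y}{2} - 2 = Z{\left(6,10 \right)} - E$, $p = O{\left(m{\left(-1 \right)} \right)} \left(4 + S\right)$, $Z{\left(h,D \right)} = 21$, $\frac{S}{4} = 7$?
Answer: $6084$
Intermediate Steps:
$S = 28$ ($S = 4 \cdot 7 = 28$)
$O{\left(u \right)} = u^{2} - u$
$p = 64$ ($p = - (-1 - 1) \left(4 + 28\right) = \left(-1\right) \left(-2\right) 32 = 2 \cdot 32 = 64$)
$E = -16$ ($E = \left(- \frac{1}{4}\right) 64 = -16$)
$y = 78$ ($y = 4 + 2 \left(21 - -16\right) = 4 + 2 \left(21 + 16\right) = 4 + 2 \cdot 37 = 4 + 74 = 78$)
$y^{2} = 78^{2} = 6084$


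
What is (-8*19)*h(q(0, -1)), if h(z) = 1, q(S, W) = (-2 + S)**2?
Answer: -152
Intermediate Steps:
(-8*19)*h(q(0, -1)) = -8*19*1 = -152*1 = -152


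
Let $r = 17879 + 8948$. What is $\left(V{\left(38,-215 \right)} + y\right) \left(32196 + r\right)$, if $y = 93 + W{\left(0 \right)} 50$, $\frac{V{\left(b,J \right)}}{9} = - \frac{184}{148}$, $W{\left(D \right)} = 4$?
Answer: $\frac{615432821}{37} \approx 1.6633 \cdot 10^{7}$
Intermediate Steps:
$r = 26827$
$V{\left(b,J \right)} = - \frac{414}{37}$ ($V{\left(b,J \right)} = 9 \left(- \frac{184}{148}\right) = 9 \left(\left(-184\right) \frac{1}{148}\right) = 9 \left(- \frac{46}{37}\right) = - \frac{414}{37}$)
$y = 293$ ($y = 93 + 4 \cdot 50 = 93 + 200 = 293$)
$\left(V{\left(38,-215 \right)} + y\right) \left(32196 + r\right) = \left(- \frac{414}{37} + 293\right) \left(32196 + 26827\right) = \frac{10427}{37} \cdot 59023 = \frac{615432821}{37}$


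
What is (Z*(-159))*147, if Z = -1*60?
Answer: 1402380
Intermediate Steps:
Z = -60
(Z*(-159))*147 = -60*(-159)*147 = 9540*147 = 1402380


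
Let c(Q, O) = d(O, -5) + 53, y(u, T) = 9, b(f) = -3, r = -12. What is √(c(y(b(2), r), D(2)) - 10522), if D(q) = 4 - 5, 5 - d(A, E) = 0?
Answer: 4*I*√654 ≈ 102.29*I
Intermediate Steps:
d(A, E) = 5 (d(A, E) = 5 - 1*0 = 5 + 0 = 5)
D(q) = -1
c(Q, O) = 58 (c(Q, O) = 5 + 53 = 58)
√(c(y(b(2), r), D(2)) - 10522) = √(58 - 10522) = √(-10464) = 4*I*√654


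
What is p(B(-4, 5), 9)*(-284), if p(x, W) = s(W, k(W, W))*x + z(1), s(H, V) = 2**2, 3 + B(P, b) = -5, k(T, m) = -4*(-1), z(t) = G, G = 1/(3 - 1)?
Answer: 8946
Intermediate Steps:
G = 1/2 ≈ 0.50000
z(t) = 1/2
k(T, m) = 4
B(P, b) = -8 (B(P, b) = -3 - 5 = -8)
s(H, V) = 4
p(x, W) = 1/2 + 4*x (p(x, W) = 4*x + 1/2 = 1/2 + 4*x)
p(B(-4, 5), 9)*(-284) = (1/2 + 4*(-8))*(-284) = (1/2 - 32)*(-284) = -63/2*(-284) = 8946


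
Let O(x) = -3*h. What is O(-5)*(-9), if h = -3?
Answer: -81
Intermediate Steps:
O(x) = 9 (O(x) = -3*(-3) = 9)
O(-5)*(-9) = 9*(-9) = -81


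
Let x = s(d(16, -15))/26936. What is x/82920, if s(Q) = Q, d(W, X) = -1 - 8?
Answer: -3/744511040 ≈ -4.0295e-9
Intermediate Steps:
d(W, X) = -9
x = -9/26936 ≈ -0.00033413
x/82920 = -9/26936/82920 = -9/26936*1/82920 = -3/744511040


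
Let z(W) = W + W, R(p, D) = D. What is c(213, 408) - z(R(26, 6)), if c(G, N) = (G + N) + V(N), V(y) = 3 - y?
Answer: 204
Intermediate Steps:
z(W) = 2*W
c(G, N) = 3 + G (c(G, N) = (G + N) + (3 - N) = 3 + G)
c(213, 408) - z(R(26, 6)) = (3 + 213) - 2*6 = 216 - 1*12 = 216 - 12 = 204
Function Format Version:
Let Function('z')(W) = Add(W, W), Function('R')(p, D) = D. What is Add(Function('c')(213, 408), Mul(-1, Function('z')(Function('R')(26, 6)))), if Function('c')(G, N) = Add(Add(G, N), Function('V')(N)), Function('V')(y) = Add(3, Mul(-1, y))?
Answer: 204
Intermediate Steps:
Function('z')(W) = Mul(2, W)
Function('c')(G, N) = Add(3, G) (Function('c')(G, N) = Add(Add(G, N), Add(3, Mul(-1, N))) = Add(3, G))
Add(Function('c')(213, 408), Mul(-1, Function('z')(Function('R')(26, 6)))) = Add(Add(3, 213), Mul(-1, Mul(2, 6))) = Add(216, Mul(-1, 12)) = Add(216, -12) = 204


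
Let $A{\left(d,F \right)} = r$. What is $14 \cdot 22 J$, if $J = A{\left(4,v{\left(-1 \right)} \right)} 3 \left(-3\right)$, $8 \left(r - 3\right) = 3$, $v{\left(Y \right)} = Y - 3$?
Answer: $- \frac{18711}{2} \approx -9355.5$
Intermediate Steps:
$v{\left(Y \right)} = -3 + Y$ ($v{\left(Y \right)} = Y - 3 = -3 + Y$)
$r = \frac{27}{8}$ ($r = 3 + \frac{1}{8} \cdot 3 = 3 + \frac{3}{8} = \frac{27}{8} \approx 3.375$)
$A{\left(d,F \right)} = \frac{27}{8}$
$J = - \frac{243}{8}$ ($J = \frac{27}{8} \cdot 3 \left(-3\right) = \frac{81}{8} \left(-3\right) = - \frac{243}{8} \approx -30.375$)
$14 \cdot 22 J = 14 \cdot 22 \left(- \frac{243}{8}\right) = 308 \left(- \frac{243}{8}\right) = - \frac{18711}{2}$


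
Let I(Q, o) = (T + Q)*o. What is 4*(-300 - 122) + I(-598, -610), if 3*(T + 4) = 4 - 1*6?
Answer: 1097816/3 ≈ 3.6594e+5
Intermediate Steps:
T = -14/3 (T = -4 + (4 - 1*6)/3 = -4 + (4 - 6)/3 = -4 + (⅓)*(-2) = -4 - ⅔ = -14/3 ≈ -4.6667)
I(Q, o) = o*(-14/3 + Q) (I(Q, o) = (-14/3 + Q)*o = o*(-14/3 + Q))
4*(-300 - 122) + I(-598, -610) = 4*(-300 - 122) + (⅓)*(-610)*(-14 + 3*(-598)) = 4*(-422) + (⅓)*(-610)*(-14 - 1794) = -1688 + (⅓)*(-610)*(-1808) = -1688 + 1102880/3 = 1097816/3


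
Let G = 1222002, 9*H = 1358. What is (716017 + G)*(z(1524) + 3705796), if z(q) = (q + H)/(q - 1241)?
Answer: 18292336302740234/2547 ≈ 7.1819e+12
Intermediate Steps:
H = 1358/9 (H = (⅑)*1358 = 1358/9 ≈ 150.89)
z(q) = (1358/9 + q)/(-1241 + q) (z(q) = (q + 1358/9)/(q - 1241) = (1358/9 + q)/(-1241 + q))
(716017 + G)*(z(1524) + 3705796) = (716017 + 1222002)*((1358/9 + 1524)/(-1241 + 1524) + 3705796) = 1938019*((15074/9)/283 + 3705796) = 1938019*((1/283)*(15074/9) + 3705796) = 1938019*(15074/2547 + 3705796) = 1938019*(9438677486/2547) = 18292336302740234/2547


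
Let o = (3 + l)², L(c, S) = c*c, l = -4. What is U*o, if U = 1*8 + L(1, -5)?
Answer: 9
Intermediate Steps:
L(c, S) = c²
U = 9 (U = 1*8 + 1² = 8 + 1 = 9)
o = 1 (o = (3 - 4)² = (-1)² = 1)
U*o = 9*1 = 9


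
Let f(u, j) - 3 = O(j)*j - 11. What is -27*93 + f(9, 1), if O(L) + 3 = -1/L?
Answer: -2523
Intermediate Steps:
O(L) = -3 - 1/L
f(u, j) = -8 + j*(-3 - 1/j) (f(u, j) = 3 + ((-3 - 1/j)*j - 11) = 3 + (j*(-3 - 1/j) - 11) = 3 + (-11 + j*(-3 - 1/j)) = -8 + j*(-3 - 1/j))
-27*93 + f(9, 1) = -27*93 + (-9 - 3*1) = -2511 + (-9 - 3) = -2511 - 12 = -2523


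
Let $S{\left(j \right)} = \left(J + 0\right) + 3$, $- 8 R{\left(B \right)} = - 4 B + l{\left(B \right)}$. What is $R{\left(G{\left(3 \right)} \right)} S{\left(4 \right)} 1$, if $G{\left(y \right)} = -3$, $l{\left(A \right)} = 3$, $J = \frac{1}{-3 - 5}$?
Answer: $- \frac{345}{64} \approx -5.3906$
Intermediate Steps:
$J = - \frac{1}{8}$ ($J = \frac{1}{-8} = - \frac{1}{8} \approx -0.125$)
$R{\left(B \right)} = - \frac{3}{8} + \frac{B}{2}$ ($R{\left(B \right)} = - \frac{- 4 B + 3}{8} = - \frac{3 - 4 B}{8} = - \frac{3}{8} + \frac{B}{2}$)
$S{\left(j \right)} = \frac{23}{8}$ ($S{\left(j \right)} = \left(- \frac{1}{8} + 0\right) + 3 = - \frac{1}{8} + 3 = \frac{23}{8}$)
$R{\left(G{\left(3 \right)} \right)} S{\left(4 \right)} 1 = \left(- \frac{3}{8} + \frac{1}{2} \left(-3\right)\right) \frac{23}{8} \cdot 1 = \left(- \frac{3}{8} - \frac{3}{2}\right) \frac{23}{8} \cdot 1 = \left(- \frac{15}{8}\right) \frac{23}{8} \cdot 1 = \left(- \frac{345}{64}\right) 1 = - \frac{345}{64}$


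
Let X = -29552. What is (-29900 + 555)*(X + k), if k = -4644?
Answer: 1003481620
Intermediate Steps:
(-29900 + 555)*(X + k) = (-29900 + 555)*(-29552 - 4644) = -29345*(-34196) = 1003481620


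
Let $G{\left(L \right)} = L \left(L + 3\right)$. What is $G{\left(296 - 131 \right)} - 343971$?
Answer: $-316251$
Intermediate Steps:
$G{\left(L \right)} = L \left(3 + L\right)$
$G{\left(296 - 131 \right)} - 343971 = \left(296 - 131\right) \left(3 + \left(296 - 131\right)\right) - 343971 = 165 \left(3 + 165\right) - 343971 = 165 \cdot 168 - 343971 = 27720 - 343971 = -316251$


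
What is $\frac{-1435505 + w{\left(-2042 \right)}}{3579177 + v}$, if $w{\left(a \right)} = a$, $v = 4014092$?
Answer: $- \frac{1437547}{7593269} \approx -0.18932$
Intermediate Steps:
$\frac{-1435505 + w{\left(-2042 \right)}}{3579177 + v} = \frac{-1435505 - 2042}{3579177 + 4014092} = - \frac{1437547}{7593269}$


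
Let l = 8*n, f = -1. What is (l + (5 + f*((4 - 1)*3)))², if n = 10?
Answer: 5776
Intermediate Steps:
l = 80 (l = 8*10 = 80)
(l + (5 + f*((4 - 1)*3)))² = (80 + (5 - (4 - 1)*3))² = (80 + (5 - 3*3))² = (80 + (5 - 1*9))² = (80 + (5 - 9))² = (80 - 4)² = 76² = 5776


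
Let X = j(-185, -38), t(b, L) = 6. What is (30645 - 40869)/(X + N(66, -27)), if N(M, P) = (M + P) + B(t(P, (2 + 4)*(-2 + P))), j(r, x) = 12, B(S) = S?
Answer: -3408/19 ≈ -179.37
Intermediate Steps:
X = 12
N(M, P) = 6 + M + P (N(M, P) = (M + P) + 6 = 6 + M + P)
(30645 - 40869)/(X + N(66, -27)) = (30645 - 40869)/(12 + (6 + 66 - 27)) = -10224/(12 + 45) = -10224/57 = -10224*1/57 = -3408/19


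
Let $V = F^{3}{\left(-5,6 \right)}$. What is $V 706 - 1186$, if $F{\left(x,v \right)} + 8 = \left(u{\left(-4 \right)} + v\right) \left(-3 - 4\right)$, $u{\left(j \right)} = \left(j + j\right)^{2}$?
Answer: $-87195231538$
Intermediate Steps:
$u{\left(j \right)} = 4 j^{2}$ ($u{\left(j \right)} = \left(2 j\right)^{2} = 4 j^{2}$)
$F{\left(x,v \right)} = -456 - 7 v$ ($F{\left(x,v \right)} = -8 + \left(4 \left(-4\right)^{2} + v\right) \left(-3 - 4\right) = -8 + \left(4 \cdot 16 + v\right) \left(-7\right) = -8 + \left(64 + v\right) \left(-7\right) = -8 - \left(448 + 7 v\right) = -456 - 7 v$)
$V = -123505992$ ($V = \left(-456 - 42\right)^{3} = \left(-498\right)^{3} = -123505992$)
$V 706 - 1186 = \left(-123505992\right) 706 - 1186 = -87195230352 - 1186 = -87195231538$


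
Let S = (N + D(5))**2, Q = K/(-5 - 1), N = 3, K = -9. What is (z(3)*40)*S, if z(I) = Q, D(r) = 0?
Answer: 540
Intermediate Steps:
Q = 3/2 (Q = -9/(-5 - 1) = -9/(-6) = -9*(-1/6) = 3/2 ≈ 1.5000)
z(I) = 3/2
S = 9 (S = (3 + 0)**2 = 3**2 = 9)
(z(3)*40)*S = ((3/2)*40)*9 = 60*9 = 540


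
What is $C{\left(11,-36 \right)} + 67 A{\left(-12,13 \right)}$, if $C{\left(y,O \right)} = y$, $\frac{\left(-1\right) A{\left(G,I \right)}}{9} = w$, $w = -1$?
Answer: $614$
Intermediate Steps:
$A{\left(G,I \right)} = 9$ ($A{\left(G,I \right)} = \left(-9\right) \left(-1\right) = 9$)
$C{\left(11,-36 \right)} + 67 A{\left(-12,13 \right)} = 11 + 67 \cdot 9 = 11 + 603 = 614$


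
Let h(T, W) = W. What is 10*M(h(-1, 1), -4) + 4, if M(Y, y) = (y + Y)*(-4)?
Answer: 124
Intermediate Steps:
M(Y, y) = -4*Y - 4*y (M(Y, y) = (Y + y)*(-4) = -4*Y - 4*y)
10*M(h(-1, 1), -4) + 4 = 10*(-4*1 - 4*(-4)) + 4 = 10*(-4 + 16) + 4 = 10*12 + 4 = 120 + 4 = 124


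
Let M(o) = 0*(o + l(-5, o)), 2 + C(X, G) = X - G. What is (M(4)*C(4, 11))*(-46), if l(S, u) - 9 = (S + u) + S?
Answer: 0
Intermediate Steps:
C(X, G) = -2 + X - G (C(X, G) = -2 + (X - G) = -2 + X - G)
l(S, u) = 9 + u + 2*S (l(S, u) = 9 + ((S + u) + S) = 9 + (u + 2*S) = 9 + u + 2*S)
M(o) = 0 (M(o) = 0*(o + (9 + o + 2*(-5))) = 0*(o + (9 + o - 10)) = 0*(o + (-1 + o)) = 0*(-1 + 2*o) = 0)
(M(4)*C(4, 11))*(-46) = (0*(-2 + 4 - 1*11))*(-46) = (0*(-2 + 4 - 11))*(-46) = (0*(-9))*(-46) = 0*(-46) = 0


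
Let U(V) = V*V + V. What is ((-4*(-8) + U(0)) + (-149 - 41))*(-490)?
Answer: 77420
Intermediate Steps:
U(V) = V + V**2 (U(V) = V**2 + V = V + V**2)
((-4*(-8) + U(0)) + (-149 - 41))*(-490) = ((-4*(-8) + 0*(1 + 0)) + (-149 - 41))*(-490) = ((32 + 0*1) - 190)*(-490) = ((32 + 0) - 190)*(-490) = (32 - 190)*(-490) = -158*(-490) = 77420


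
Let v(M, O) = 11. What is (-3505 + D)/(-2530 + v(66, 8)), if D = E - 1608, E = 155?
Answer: 4958/2519 ≈ 1.9682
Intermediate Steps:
D = -1453 (D = 155 - 1608 = -1453)
(-3505 + D)/(-2530 + v(66, 8)) = (-3505 - 1453)/(-2530 + 11) = -4958/(-2519) = -4958*(-1/2519) = 4958/2519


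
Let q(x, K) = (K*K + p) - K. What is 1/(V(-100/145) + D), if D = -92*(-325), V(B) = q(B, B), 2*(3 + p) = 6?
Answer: 841/25146880 ≈ 3.3444e-5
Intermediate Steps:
p = 0 (p = -3 + (1/2)*6 = -3 + 3 = 0)
q(x, K) = K**2 - K (q(x, K) = (K*K + 0) - K = (K**2 + 0) - K = K**2 - K)
V(B) = B*(-1 + B)
D = 29900
1/(V(-100/145) + D) = 1/((-100/145)*(-1 - 100/145) + 29900) = 1/((-100*1/145)*(-1 - 100*1/145) + 29900) = 1/(-20*(-1 - 20/29)/29 + 29900) = 1/(-20/29*(-49/29) + 29900) = 1/(980/841 + 29900) = 1/(25146880/841) = 841/25146880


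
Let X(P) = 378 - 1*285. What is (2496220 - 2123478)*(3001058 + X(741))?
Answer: 1118655026042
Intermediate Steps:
X(P) = 93 (X(P) = 378 - 285 = 93)
(2496220 - 2123478)*(3001058 + X(741)) = (2496220 - 2123478)*(3001058 + 93) = 372742*3001151 = 1118655026042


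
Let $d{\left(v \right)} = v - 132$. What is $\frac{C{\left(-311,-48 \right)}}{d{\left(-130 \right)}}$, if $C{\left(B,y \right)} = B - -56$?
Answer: $\frac{255}{262} \approx 0.97328$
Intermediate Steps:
$C{\left(B,y \right)} = 56 + B$ ($C{\left(B,y \right)} = B + 56 = 56 + B$)
$d{\left(v \right)} = -132 + v$ ($d{\left(v \right)} = v - 132 = -132 + v$)
$\frac{C{\left(-311,-48 \right)}}{d{\left(-130 \right)}} = \frac{56 - 311}{-132 - 130} = - \frac{255}{-262} = \left(-255\right) \left(- \frac{1}{262}\right) = \frac{255}{262}$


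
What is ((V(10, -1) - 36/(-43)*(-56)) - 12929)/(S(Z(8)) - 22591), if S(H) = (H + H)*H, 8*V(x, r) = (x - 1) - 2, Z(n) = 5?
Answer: 4463403/7754104 ≈ 0.57562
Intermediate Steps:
V(x, r) = -3/8 + x/8 (V(x, r) = ((x - 1) - 2)/8 = ((-1 + x) - 2)/8 = (-3 + x)/8 = -3/8 + x/8)
S(H) = 2*H² (S(H) = (2*H)*H = 2*H²)
((V(10, -1) - 36/(-43)*(-56)) - 12929)/(S(Z(8)) - 22591) = (((-3/8 + (⅛)*10) - 36/(-43)*(-56)) - 12929)/(2*5² - 22591) = (((-3/8 + 5/4) - 36*(-1/43)*(-56)) - 12929)/(2*25 - 22591) = ((7/8 + (36/43)*(-56)) - 12929)/(50 - 22591) = ((7/8 - 2016/43) - 12929)/(-22541) = (-15827/344 - 12929)*(-1/22541) = -4463403/344*(-1/22541) = 4463403/7754104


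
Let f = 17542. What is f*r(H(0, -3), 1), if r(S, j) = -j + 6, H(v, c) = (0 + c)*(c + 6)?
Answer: 87710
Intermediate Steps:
H(v, c) = c*(6 + c)
r(S, j) = 6 - j
f*r(H(0, -3), 1) = 17542*(6 - 1*1) = 17542*(6 - 1) = 17542*5 = 87710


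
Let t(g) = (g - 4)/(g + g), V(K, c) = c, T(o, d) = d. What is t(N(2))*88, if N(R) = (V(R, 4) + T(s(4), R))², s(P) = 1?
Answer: 352/9 ≈ 39.111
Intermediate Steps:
N(R) = (4 + R)²
t(g) = (-4 + g)/(2*g) (t(g) = (-4 + g)/((2*g)) = (1/(2*g))*(-4 + g) = (-4 + g)/(2*g))
t(N(2))*88 = ((-4 + (4 + 2)²)/(2*((4 + 2)²)))*88 = ((-4 + 6²)/(2*(6²)))*88 = ((½)*(-4 + 36)/36)*88 = ((½)*(1/36)*32)*88 = (4/9)*88 = 352/9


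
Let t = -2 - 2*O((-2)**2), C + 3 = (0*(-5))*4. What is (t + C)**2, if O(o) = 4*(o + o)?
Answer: 4761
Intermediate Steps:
C = -3 (C = -3 + (0*(-5))*4 = -3 + 0*4 = -3 + 0 = -3)
O(o) = 8*o (O(o) = 4*(2*o) = 8*o)
t = -66 (t = -2 - 16*(-2)**2 = -2 - 16*4 = -2 - 2*32 = -2 - 64 = -66)
(t + C)**2 = (-66 - 3)**2 = (-69)**2 = 4761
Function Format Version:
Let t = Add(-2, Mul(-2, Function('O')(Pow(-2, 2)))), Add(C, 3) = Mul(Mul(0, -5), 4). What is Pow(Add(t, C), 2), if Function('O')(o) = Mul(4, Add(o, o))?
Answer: 4761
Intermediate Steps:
C = -3 (C = Add(-3, Mul(Mul(0, -5), 4)) = Add(-3, Mul(0, 4)) = Add(-3, 0) = -3)
Function('O')(o) = Mul(8, o) (Function('O')(o) = Mul(4, Mul(2, o)) = Mul(8, o))
t = -66 (t = Add(-2, Mul(-2, Mul(8, Pow(-2, 2)))) = Add(-2, Mul(-2, Mul(8, 4))) = Add(-2, Mul(-2, 32)) = Add(-2, -64) = -66)
Pow(Add(t, C), 2) = Pow(Add(-66, -3), 2) = Pow(-69, 2) = 4761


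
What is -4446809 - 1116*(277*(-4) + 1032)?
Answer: -4361993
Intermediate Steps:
-4446809 - 1116*(277*(-4) + 1032) = -4446809 - 1116*(-1108 + 1032) = -4446809 - 1116*(-76) = -4446809 - 1*(-84816) = -4446809 + 84816 = -4361993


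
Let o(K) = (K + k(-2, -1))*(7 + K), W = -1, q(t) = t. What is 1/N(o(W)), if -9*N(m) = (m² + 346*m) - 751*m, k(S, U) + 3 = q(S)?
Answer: -1/1764 ≈ -0.00056689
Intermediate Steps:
k(S, U) = -3 + S
o(K) = (-5 + K)*(7 + K) (o(K) = (K + (-3 - 2))*(7 + K) = (K - 5)*(7 + K) = (-5 + K)*(7 + K))
N(m) = 45*m - m²/9 (N(m) = -((m² + 346*m) - 751*m)/9 = -(m² - 405*m)/9 = 45*m - m²/9)
1/N(o(W)) = 1/((-35 + (-1)² + 2*(-1))*(405 - (-35 + (-1)² + 2*(-1)))/9) = 1/((-35 + 1 - 2)*(405 - (-35 + 1 - 2))/9) = 1/((⅑)*(-36)*(405 - 1*(-36))) = 1/((⅑)*(-36)*(405 + 36)) = 1/((⅑)*(-36)*441) = 1/(-1764) = -1/1764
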